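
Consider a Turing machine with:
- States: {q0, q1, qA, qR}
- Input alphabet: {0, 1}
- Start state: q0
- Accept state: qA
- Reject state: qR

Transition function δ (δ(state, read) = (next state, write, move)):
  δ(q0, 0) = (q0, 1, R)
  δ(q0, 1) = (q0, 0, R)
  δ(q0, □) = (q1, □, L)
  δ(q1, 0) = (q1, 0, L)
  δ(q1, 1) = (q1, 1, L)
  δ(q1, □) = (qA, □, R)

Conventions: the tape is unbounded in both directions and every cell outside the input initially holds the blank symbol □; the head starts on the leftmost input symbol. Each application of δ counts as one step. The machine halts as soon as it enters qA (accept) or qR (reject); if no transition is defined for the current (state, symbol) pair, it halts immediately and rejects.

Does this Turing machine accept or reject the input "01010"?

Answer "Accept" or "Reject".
Step 0: [q0]01010 (head at position 0)
Step 1: δ(q0, 0) = (q0, 1, R)  ⊢  1[q0]1010 (head at position 1)
Step 2: δ(q0, 1) = (q0, 0, R)  ⊢  10[q0]010 (head at position 2)
Step 3: δ(q0, 0) = (q0, 1, R)  ⊢  101[q0]10 (head at position 3)
Step 4: δ(q0, 1) = (q0, 0, R)  ⊢  1010[q0]0 (head at position 4)
Step 5: δ(q0, 0) = (q0, 1, R)  ⊢  10101[q0]□ (head at position 5)
Step 6: δ(q0, □) = (q1, □, L)  ⊢  1010[q1]1□ (head at position 4)
Step 7: δ(q1, 1) = (q1, 1, L)  ⊢  101[q1]01□ (head at position 3)
Step 8: δ(q1, 0) = (q1, 0, L)  ⊢  10[q1]101□ (head at position 2)
Step 9: δ(q1, 1) = (q1, 1, L)  ⊢  1[q1]0101□ (head at position 1)
Step 10: δ(q1, 0) = (q1, 0, L)  ⊢  [q1]10101□ (head at position 0)
Step 11: δ(q1, 1) = (q1, 1, L)  ⊢  [q1]□10101□ (head at position -1)
Step 12: δ(q1, □) = (qA, □, R)  ⊢  □[qA]10101□ (head at position 0)
The machine is in qA, so it halts and accepts.

Final answer: Accept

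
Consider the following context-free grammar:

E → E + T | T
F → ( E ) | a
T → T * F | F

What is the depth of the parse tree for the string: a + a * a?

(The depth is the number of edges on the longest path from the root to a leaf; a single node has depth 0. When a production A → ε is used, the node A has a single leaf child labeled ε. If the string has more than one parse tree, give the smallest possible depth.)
The grammar is unambiguous; the parse tree of a + a * a is:
E → E + T at the root (depth 0).
  Left E (depth 1) → T (2) → F (3) → a (4).
  Right T (depth 1) → T * F; that T (2) → F (3) → a (4); F (2) → a (3).
The longest root-to-leaf paths have 4 edges.
Depth = 4.

Final answer: 4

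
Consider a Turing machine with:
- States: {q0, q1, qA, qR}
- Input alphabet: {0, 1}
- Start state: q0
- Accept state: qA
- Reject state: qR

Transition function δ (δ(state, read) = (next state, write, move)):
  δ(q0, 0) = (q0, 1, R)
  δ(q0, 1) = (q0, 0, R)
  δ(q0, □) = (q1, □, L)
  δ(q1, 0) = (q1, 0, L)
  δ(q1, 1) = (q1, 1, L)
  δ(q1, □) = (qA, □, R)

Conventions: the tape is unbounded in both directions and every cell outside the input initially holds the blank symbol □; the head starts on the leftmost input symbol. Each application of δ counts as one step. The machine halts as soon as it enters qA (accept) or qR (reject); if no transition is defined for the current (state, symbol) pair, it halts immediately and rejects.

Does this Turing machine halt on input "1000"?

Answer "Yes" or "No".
Step 0: [q0]1000 (head at position 0)
Step 1: δ(q0, 1) = (q0, 0, R)  ⊢  0[q0]000 (head at position 1)
Step 2: δ(q0, 0) = (q0, 1, R)  ⊢  01[q0]00 (head at position 2)
Step 3: δ(q0, 0) = (q0, 1, R)  ⊢  011[q0]0 (head at position 3)
Step 4: δ(q0, 0) = (q0, 1, R)  ⊢  0111[q0]□ (head at position 4)
Step 5: δ(q0, □) = (q1, □, L)  ⊢  011[q1]1□ (head at position 3)
Step 6: δ(q1, 1) = (q1, 1, L)  ⊢  01[q1]11□ (head at position 2)
Step 7: δ(q1, 1) = (q1, 1, L)  ⊢  0[q1]111□ (head at position 1)
Step 8: δ(q1, 1) = (q1, 1, L)  ⊢  [q1]0111□ (head at position 0)
Step 9: δ(q1, 0) = (q1, 0, L)  ⊢  [q1]□0111□ (head at position -1)
Step 10: δ(q1, □) = (qA, □, R)  ⊢  □[qA]0111□ (head at position 0)
The machine is in qA, so it halts and accepts.
It halts after 10 steps.

Final answer: Yes - halts after 10 steps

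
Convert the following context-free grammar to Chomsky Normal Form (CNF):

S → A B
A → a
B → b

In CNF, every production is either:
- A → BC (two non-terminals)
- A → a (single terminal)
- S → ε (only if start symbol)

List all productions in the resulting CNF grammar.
The grammar has no ε-productions or unit productions to eliminate.
S → A B is already in CNF (two non-terminals) – keep it.
A → a is already in CNF (single terminal) – keep it.
B → b is already in CNF (single terminal) – keep it.
Resulting CNF grammar (3 productions): A → a; B → b; S → A B

Final answer: A → a; B → b; S → A B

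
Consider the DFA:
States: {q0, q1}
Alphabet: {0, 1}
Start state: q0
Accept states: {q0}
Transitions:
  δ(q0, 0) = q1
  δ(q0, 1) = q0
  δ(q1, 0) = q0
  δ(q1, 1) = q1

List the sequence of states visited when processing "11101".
Starting at q0
Read '1': q0 -> q0
Read '1': q0 -> q0
Read '1': q0 -> q0
Read '0': q0 -> q1
Read '1': q1 -> q1

Final answer: q0 -> q0 -> q0 -> q0 -> q1 -> q1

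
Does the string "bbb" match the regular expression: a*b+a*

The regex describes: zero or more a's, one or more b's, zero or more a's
Yes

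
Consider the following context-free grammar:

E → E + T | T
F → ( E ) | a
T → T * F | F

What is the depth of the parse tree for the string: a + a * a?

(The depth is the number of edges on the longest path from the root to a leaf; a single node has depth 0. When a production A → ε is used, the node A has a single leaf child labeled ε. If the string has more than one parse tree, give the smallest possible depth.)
The grammar is unambiguous; the parse tree of a + a * a is:
E → E + T at the root (depth 0).
  Left E (depth 1) → T (2) → F (3) → a (4).
  Right T (depth 1) → T * F; that T (2) → F (3) → a (4); F (2) → a (3).
The longest root-to-leaf paths have 4 edges.
Depth = 4.

Final answer: 4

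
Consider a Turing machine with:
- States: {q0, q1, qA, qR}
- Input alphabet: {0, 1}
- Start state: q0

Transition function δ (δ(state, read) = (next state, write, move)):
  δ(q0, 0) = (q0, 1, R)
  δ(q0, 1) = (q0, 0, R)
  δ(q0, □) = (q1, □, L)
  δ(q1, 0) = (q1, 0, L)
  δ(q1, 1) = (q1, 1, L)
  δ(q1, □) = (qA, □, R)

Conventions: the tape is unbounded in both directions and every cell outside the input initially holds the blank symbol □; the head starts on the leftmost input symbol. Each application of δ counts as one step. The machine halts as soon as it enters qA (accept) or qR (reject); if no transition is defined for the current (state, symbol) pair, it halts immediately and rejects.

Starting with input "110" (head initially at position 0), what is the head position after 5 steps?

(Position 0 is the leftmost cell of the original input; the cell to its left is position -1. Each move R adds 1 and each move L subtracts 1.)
Step 0: [q0]110 (head at position 0)
Step 1: δ(q0, 1) = (q0, 0, R)  ⊢  0[q0]10 (head at position 1)
Step 2: δ(q0, 1) = (q0, 0, R)  ⊢  00[q0]0 (head at position 2)
Step 3: δ(q0, 0) = (q0, 1, R)  ⊢  001[q0]□ (head at position 3)
Step 4: δ(q0, □) = (q1, □, L)  ⊢  00[q1]1□ (head at position 2)
Step 5: δ(q1, 1) = (q1, 1, L)  ⊢  0[q1]01□ (head at position 1)
Head position after 5 steps: 1

Final answer: Position 1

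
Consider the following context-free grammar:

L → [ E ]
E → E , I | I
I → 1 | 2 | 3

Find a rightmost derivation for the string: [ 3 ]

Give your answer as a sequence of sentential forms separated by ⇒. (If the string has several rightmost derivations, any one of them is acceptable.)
Start with L.
Step 1: the rightmost non-terminal is L; apply L → [ E ]:  [ E ]
Step 2: the rightmost non-terminal is E; apply E → I:  [ I ]
Step 3: the rightmost non-terminal is I; apply I → 3:  [ 3 ]

Final answer: L ⇒ [ E ] ⇒ [ I ] ⇒ [ 3 ]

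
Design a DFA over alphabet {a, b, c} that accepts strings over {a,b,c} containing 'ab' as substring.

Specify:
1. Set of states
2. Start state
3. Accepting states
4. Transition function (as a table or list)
One valid DFA (any DFA recognizing the same language is acceptable):
States: {q0, q1, q2}
Start: q0
Accepting: {q2}
Transitions (accepting states marked with *):
State | a | b | c | Accepting
-----------------------------
q0    | q1 | q0 | q0 |  
q1    | q1 | q2 | q0 |  
q2    | q2 | q2 | q2 | *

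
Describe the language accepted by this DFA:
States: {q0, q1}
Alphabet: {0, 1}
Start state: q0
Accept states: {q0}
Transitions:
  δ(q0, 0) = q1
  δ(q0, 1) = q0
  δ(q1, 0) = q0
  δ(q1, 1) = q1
Analyzing the DFA structure:
Start state: q0
Accept states: {q0}
Interpreting what each state remembers (checking against the transitions):
  q0: an even number of 0s has been read so far
  q1: an odd number of 0s has been read so far
  δ(q0, 0): in q0 (an even number of 0s has been read so far), after reading 0 we have: an odd number of 0s has been read so far → q1
  δ(q0, 1): in q0 (an even number of 0s has been read so far), after reading 1 we have: an even number of 0s has been read so far → q0
  δ(q1, 0): in q1 (an odd number of 0s has been read so far), after reading 0 we have: an even number of 0s has been read so far → q0
  δ(q1, 1): in q1 (an odd number of 0s has been read so far), after reading 1 we have: an odd number of 0s has been read so far → q1
A string is accepted iff it ends in {q0}, i.e. an even number of 0s has been read so far.
Language: All binary strings with an even number of 0s

Final answer: All binary strings with an even number of 0s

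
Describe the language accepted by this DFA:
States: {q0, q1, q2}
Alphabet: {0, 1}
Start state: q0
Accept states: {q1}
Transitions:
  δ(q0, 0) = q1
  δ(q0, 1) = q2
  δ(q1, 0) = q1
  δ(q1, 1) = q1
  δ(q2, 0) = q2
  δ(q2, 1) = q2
Analyzing the DFA structure:
Start state: q0
Accept states: {q1}
Interpreting what each state remembers (checking against the transitions):
  q0: nothing has been read yet
  q1: the first symbol was 0
  q2: the first symbol was 1 (trap state)
  δ(q0, 0): in q0 (nothing has been read yet), after reading 0 we have: the first symbol was 0 → q1
  δ(q0, 1): in q0 (nothing has been read yet), after reading 1 we have: the first symbol was 1 (trap state) → q2
  δ(q1, 0): in q1 (the first symbol was 0), after reading 0 we have: the first symbol was 0 → q1
  δ(q1, 1): in q1 (the first symbol was 0), after reading 1 we have: the first symbol was 0 → q1
  δ(q2, 0): in q2 (the first symbol was 1 (trap state)), after reading 0 we have: the first symbol was 1 (trap state) → q2
  δ(q2, 1): in q2 (the first symbol was 1 (trap state)), after reading 1 we have: the first symbol was 1 (trap state) → q2
A string is accepted iff it ends in {q1}, i.e. the first symbol was 0.
Language: All binary strings starting with 0

Final answer: All binary strings starting with 0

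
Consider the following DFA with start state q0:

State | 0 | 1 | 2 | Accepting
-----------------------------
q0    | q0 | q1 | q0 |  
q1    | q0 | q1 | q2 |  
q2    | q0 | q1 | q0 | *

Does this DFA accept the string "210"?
Start in q0.
Read '2': q0 → q0
Read '1': q0 → q1
Read '0': q1 → q0
Final state q0 is not accepting, so the string is rejected.

Final answer: No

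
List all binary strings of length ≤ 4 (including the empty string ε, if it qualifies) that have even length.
Checking every binary string of length 0 to 4:
  Length 0: accepted: ε | rejected: (none)
  Length 1: accepted: (none) | rejected: 0, 1
  Length 2: accepted: 00, 01, 10, 11 | rejected: (none)
  Length 3: accepted: (none) | rejected: 000, 001, 010, 011, 100, 101, 110, 111
  Length 4: accepted: 0000, 0001, 0010, 0011, 0100, 0101, 0110, 0111, 1000, 1001, 1010, 1011, 1100, 1101, 1110, 1111 | rejected: (none)
Total: 21 string(s).

Final answer: ε, 00, 01, 10, 11, 0000, 0001, 0010, 0011, 0100, 0101, 0110, 0111, 1000, 1001, 1010, 1011, 1100, 1101, 1110, 1111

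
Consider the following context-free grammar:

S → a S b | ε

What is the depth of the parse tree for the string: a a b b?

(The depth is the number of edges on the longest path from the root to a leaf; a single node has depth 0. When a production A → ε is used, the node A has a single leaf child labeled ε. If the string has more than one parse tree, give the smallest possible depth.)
The only parse tree applies S → a S b 2 times (once per matching a…b pair) and then S → ε.
The S nodes sit at depths 0, 1, …, 2; the innermost S (depth 2) has the single child ε at depth 3.
The terminal leaves a, b are at depths 1..2, so the longest root-to-leaf path is S → S → … → S → ε with 3 edges.
Depth = 3.

Final answer: 3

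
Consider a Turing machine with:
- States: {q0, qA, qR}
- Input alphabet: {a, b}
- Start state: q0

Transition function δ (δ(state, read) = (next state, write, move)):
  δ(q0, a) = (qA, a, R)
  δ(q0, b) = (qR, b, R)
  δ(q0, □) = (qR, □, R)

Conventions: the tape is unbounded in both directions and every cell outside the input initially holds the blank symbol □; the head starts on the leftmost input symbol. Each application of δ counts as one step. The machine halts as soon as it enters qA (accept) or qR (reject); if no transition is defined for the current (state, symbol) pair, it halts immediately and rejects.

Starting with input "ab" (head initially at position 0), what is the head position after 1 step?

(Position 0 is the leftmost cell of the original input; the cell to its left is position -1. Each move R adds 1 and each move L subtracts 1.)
Step 0: [q0]ab (head at position 0)
Step 1: δ(q0, a) = (qA, a, R)  ⊢  a[qA]b (head at position 1)
Head position after 1 step: 1

Final answer: Position 1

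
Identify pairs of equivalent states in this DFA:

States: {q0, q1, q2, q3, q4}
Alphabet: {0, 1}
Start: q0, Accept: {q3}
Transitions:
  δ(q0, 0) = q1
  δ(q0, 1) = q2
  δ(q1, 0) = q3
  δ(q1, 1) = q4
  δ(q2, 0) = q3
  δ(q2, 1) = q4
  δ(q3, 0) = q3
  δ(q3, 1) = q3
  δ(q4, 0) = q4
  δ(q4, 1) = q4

Using the table-filling algorithm:
Round 0 – mark pairs where exactly one state is accepting: (q0,q3), (q1,q3), (q2,q3), (q3,q4)
Round 1 – newly marked: (q0,q1) [on 0: q1 vs q3, already marked]; (q0,q2) [on 0: q1 vs q3, already marked]; (q1,q4) [on 0: q3 vs q4, already marked]; (q2,q4) [on 0: q3 vs q4, already marked]
Round 2 – newly marked: (q0,q4) [on 0: q1 vs q4, already marked]
No further pairs can be marked.
(q1, q2) unmarked: δ(q1,0)=q3, δ(q2,0)=q3; δ(q1,1)=q4, δ(q2,1)=q4 → equivalent
Equivalent pairs: (q1, q2)

Final answer: Equivalent pairs: (q1, q2)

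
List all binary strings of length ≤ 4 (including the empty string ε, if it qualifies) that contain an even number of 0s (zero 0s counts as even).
Checking every binary string of length 0 to 4:
  Length 0: accepted: ε | rejected: (none)
  Length 1: accepted: 1 | rejected: 0
  Length 2: accepted: 00, 11 | rejected: 01, 10
  Length 3: accepted: 001, 010, 100, 111 | rejected: 000, 011, 101, 110
  Length 4: accepted: 0000, 0011, 0101, 0110, 1001, 1010, 1100, 1111 | rejected: 0001, 0010, 0100, 0111, 1000, 1011, 1101, 1110
Total: 16 string(s).

Final answer: ε, 1, 00, 11, 001, 010, 100, 111, 0000, 0011, 0101, 0110, 1001, 1010, 1100, 1111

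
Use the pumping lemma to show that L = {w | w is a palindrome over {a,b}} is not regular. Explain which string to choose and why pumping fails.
Language: L = {w | w is a palindrome over {a,b}} (strings that read the same forwards and backwards)
Step 1: Assume for contradiction that L is regular, with pumping length p.
Step 2: Choose s = a^p b a^p. Then s ∈ L (it reads the same forwards and backwards) and |s| ≥ p.
Step 3: Consider any decomposition s = xyz with |xy| ≤ p and |y| > 0. Since |xy| ≤ p and the first p symbols of s are all a's, y = a^k for some k with 1 ≤ k ≤ p.
Step 4: Pumping up (i = 2): xy²z = a^(p+k) b a^p. Its reverse is a^p b a^(p+k) ≠ a^(p+k) b a^p (the single b is no longer in the middle), so xy²z is not a palindrome and xy²z ∉ L.
This contradicts the pumping lemma, so L is not regular.

Final answer: Choose s = a^p b a^p. Since |xy| ≤ p, y = a^k with k ≥ 1. Then xy²z = a^(p+k) b a^p is not a palindrome, so ∉ L.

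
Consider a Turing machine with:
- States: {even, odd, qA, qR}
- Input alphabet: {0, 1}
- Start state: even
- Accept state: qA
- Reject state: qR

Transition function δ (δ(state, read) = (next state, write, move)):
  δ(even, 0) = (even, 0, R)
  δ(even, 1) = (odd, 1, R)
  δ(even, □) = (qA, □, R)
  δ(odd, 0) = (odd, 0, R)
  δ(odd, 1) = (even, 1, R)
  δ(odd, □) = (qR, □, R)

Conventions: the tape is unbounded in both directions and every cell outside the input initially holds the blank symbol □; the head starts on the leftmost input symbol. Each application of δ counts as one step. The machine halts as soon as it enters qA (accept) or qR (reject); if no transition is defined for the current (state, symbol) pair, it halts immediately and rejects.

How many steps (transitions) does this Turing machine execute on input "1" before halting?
Step 0: [even]1 (head at position 0)
Step 1: δ(even, 1) = (odd, 1, R)  ⊢  1[odd]□ (head at position 1)
Step 2: δ(odd, □) = (qR, □, R)  ⊢  1□[qR]□ (head at position 2)
The machine is in qR, so it halts and rejects.
Number of transitions executed: 2.

Final answer: 2 steps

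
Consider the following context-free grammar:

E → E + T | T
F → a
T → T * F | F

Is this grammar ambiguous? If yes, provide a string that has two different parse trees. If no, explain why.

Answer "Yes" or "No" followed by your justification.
This is the standard stratified expression grammar: '+' is introduced only by the left-recursive rule E → E + T and '*' only by the left-recursive rule T → T * F, with F → a. For any string, the last '+' must be the one produced at the root E (everything after it is a T containing no '+'), and likewise within each T the last '*' is produced at its root. This fixes the parse tree uniquely (left-associative, '*' binding tighter than '+'), so every string has exactly one parse tree.

Final answer: No - the grammar is unambiguous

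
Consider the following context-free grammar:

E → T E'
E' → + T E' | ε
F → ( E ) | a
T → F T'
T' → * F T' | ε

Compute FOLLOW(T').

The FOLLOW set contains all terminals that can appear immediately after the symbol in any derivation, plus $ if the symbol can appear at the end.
Useful FIRST sets: FIRST(E') = {+, ε}, FIRST(T') = {*, ε} (both E' and T' are nullable).
FOLLOW(E): E is the start symbol → $; E appears in F → ( E ) followed by ')' → FOLLOW(E) = {), $}.
FOLLOW(E'): E' appears at the right end of E → T E' and of E' → + T E', so FOLLOW(E') ⊇ FOLLOW(E) (the second occurrence adds nothing new). FOLLOW(E') = {), $}.
FOLLOW(T): in E → T E' and E' → + T E', T is followed by E': add FIRST(E') minus ε = {+}; since E' is nullable, also add FOLLOW(E) and FOLLOW(E') = {), $}. FOLLOW(T) = {+, ), $}.
FOLLOW(T'): T' appears at the right end of T → F T' and of T' → * F T', so FOLLOW(T') = FOLLOW(T) = {+, ), $}.

Final answer: {$, ), +}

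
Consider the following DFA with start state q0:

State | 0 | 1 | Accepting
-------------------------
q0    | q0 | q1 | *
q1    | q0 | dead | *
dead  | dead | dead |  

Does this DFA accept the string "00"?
Start in q0.
Read '0': q0 → q0
Read '0': q0 → q0
Final state q0 is accepting, so the string is accepted.

Final answer: Yes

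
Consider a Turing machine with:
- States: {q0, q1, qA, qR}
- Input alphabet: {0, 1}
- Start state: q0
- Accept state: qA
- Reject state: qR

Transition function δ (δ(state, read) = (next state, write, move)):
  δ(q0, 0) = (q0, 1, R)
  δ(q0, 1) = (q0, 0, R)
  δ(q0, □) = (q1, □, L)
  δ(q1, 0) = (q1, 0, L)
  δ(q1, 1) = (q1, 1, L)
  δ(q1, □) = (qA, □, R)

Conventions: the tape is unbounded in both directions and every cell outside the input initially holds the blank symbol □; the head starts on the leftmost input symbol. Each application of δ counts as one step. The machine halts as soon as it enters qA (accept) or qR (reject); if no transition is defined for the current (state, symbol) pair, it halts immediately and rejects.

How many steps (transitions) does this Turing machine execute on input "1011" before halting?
Step 0: [q0]1011 (head at position 0)
Step 1: δ(q0, 1) = (q0, 0, R)  ⊢  0[q0]011 (head at position 1)
Step 2: δ(q0, 0) = (q0, 1, R)  ⊢  01[q0]11 (head at position 2)
Step 3: δ(q0, 1) = (q0, 0, R)  ⊢  010[q0]1 (head at position 3)
Step 4: δ(q0, 1) = (q0, 0, R)  ⊢  0100[q0]□ (head at position 4)
Step 5: δ(q0, □) = (q1, □, L)  ⊢  010[q1]0□ (head at position 3)
Step 6: δ(q1, 0) = (q1, 0, L)  ⊢  01[q1]00□ (head at position 2)
Step 7: δ(q1, 0) = (q1, 0, L)  ⊢  0[q1]100□ (head at position 1)
Step 8: δ(q1, 1) = (q1, 1, L)  ⊢  [q1]0100□ (head at position 0)
Step 9: δ(q1, 0) = (q1, 0, L)  ⊢  [q1]□0100□ (head at position -1)
Step 10: δ(q1, □) = (qA, □, R)  ⊢  □[qA]0100□ (head at position 0)
The machine is in qA, so it halts and accepts.
Number of transitions executed: 10.

Final answer: 10 steps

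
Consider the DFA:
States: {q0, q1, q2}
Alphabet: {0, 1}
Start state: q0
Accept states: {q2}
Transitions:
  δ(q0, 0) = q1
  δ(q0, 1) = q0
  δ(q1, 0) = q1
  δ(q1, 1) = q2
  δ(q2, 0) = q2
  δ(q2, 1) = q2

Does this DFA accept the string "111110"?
Processing string "111110":
  q0 --1--> q0
  q0 --1--> q0
  q0 --1--> q0
  q0 --1--> q0
  q0 --1--> q0
  q0 --0--> q1
Final state: q1
Accept states: {q2}
q1 is not an accept state, so the string is rejected.

Final answer: No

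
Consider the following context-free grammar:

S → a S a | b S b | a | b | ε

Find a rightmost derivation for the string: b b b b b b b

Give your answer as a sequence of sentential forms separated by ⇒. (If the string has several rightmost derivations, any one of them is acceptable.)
Start with S.
Step 1: the rightmost non-terminal is S; apply S → b S b:  b S b
Step 2: the rightmost non-terminal is S; apply S → b S b:  b b S b b
Step 3: the rightmost non-terminal is S; apply S → b S b:  b b b S b b b
Step 4: the rightmost non-terminal is S; apply S → b:  b b b b b b b

Final answer: S ⇒ b S b ⇒ b b S b b ⇒ b b b S b b b ⇒ b b b b b b b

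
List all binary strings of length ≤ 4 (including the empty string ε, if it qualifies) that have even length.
Checking every binary string of length 0 to 4:
  Length 0: accepted: ε | rejected: (none)
  Length 1: accepted: (none) | rejected: 0, 1
  Length 2: accepted: 00, 01, 10, 11 | rejected: (none)
  Length 3: accepted: (none) | rejected: 000, 001, 010, 011, 100, 101, 110, 111
  Length 4: accepted: 0000, 0001, 0010, 0011, 0100, 0101, 0110, 0111, 1000, 1001, 1010, 1011, 1100, 1101, 1110, 1111 | rejected: (none)
Total: 21 string(s).

Final answer: ε, 00, 01, 10, 11, 0000, 0001, 0010, 0011, 0100, 0101, 0110, 0111, 1000, 1001, 1010, 1011, 1100, 1101, 1110, 1111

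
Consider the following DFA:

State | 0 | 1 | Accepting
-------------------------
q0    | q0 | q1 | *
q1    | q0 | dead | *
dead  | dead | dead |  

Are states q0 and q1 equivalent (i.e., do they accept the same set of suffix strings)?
Try the suffix "1".
From q0: q0 → q1 — accepting.
From q1: q1 → dead — not accepting.
The two states disagree on this suffix, so they are not equivalent.

Final answer: No. Distinguishing string: "1" - accepted from q0 but not from q1.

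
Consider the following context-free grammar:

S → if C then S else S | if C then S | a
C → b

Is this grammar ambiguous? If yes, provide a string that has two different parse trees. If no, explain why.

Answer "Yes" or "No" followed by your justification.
The 'dangling else' can attach to either if. Two leftmost derivations of  if b then if b then a else a:
  (1) S ⇒ if C then S else S ⇒ if b then S else S ⇒ if b then if C then S else S ⇒ if b then if b then S else S ⇒ if b then if b then a else S ⇒ if b then if b then a else a   (else belongs to the outer if)
  (2) S ⇒ if C then S ⇒ if b then S ⇒ if b then if C then S else S ⇒ if b then if b then S else S ⇒ if b then if b then a else S ⇒ if b then if b then a else a   (else belongs to the inner if)
Two distinct parse trees for the same string, so the grammar is ambiguous.

Final answer: Yes - the string 'if b then if b then a else a' has two distinct leftmost derivations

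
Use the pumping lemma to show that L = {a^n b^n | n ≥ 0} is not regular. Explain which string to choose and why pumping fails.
Language: L = {a^n b^n | n ≥ 0} (equal numbers of a's followed by b's)
Step 1: Assume for contradiction that L is regular, with pumping length p.
Step 2: Choose s = a^p b^p. Then s ∈ L (it has p a's followed by p b's) and |s| ≥ p.
Step 3: Consider any decomposition s = xyz with |xy| ≤ p and |y| > 0. Since |xy| ≤ p and the first p symbols of s are all a's, y = a^k for some k with 1 ≤ k ≤ p.
Step 4: Pumping up (i = 2): xy²z = a^(p+k) b^p, which has more a's than b's, so xy²z ∉ L.
This contradicts the pumping lemma, so L is not regular.

Final answer: Choose s = a^p b^p. Since |xy| ≤ p, y = a^k with k ≥ 1. Then xy²z = a^(p+k) b^p ∉ L.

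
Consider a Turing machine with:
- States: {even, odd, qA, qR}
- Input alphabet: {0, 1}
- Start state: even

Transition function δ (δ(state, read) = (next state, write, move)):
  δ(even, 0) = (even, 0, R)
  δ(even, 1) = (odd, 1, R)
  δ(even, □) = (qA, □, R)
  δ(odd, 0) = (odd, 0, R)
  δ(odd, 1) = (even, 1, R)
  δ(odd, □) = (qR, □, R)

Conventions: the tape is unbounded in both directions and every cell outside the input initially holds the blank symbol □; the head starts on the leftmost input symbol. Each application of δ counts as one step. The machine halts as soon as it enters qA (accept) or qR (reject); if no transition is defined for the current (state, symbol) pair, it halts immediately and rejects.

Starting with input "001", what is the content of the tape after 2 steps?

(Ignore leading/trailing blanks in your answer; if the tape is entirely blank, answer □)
Step 0: [even]001 (head at position 0)
Step 1: δ(even, 0) = (even, 0, R)  ⊢  0[even]01 (head at position 1)
Step 2: δ(even, 0) = (even, 0, R)  ⊢  00[even]1 (head at position 2)
Tape after 2 steps (ignoring surrounding blanks): 001

Final answer: Tape: 001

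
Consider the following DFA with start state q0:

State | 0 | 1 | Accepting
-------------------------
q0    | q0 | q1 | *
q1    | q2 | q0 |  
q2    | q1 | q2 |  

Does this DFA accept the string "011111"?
Start in q0.
Read '0': q0 → q0
Read '1': q0 → q1
Read '1': q1 → q0
Read '1': q0 → q1
Read '1': q1 → q0
Read '1': q0 → q1
Final state q1 is not accepting, so the string is rejected.

Final answer: No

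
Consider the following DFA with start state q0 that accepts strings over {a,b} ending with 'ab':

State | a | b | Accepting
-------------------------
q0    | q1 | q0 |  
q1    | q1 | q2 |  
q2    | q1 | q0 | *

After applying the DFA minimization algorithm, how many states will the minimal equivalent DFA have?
All 3 states are reachable from q0, so none can be removed as unreachable.
Table-filling: first mark every (accepting, non-accepting) pair as distinguishable (accepting: {q2}; non-accepting: {q0, q1}).
Round 1: (q0, q1) on 'b' go to q0 and q2, already distinguishable → mark.
Every pair of states is distinguishable, so the DFA is already minimal.
Equivalence classes: {q0}, {q1}, {q2} → 3 states.

Final answer: 3 states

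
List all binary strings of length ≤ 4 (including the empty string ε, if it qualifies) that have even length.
Checking every binary string of length 0 to 4:
  Length 0: accepted: ε | rejected: (none)
  Length 1: accepted: (none) | rejected: 0, 1
  Length 2: accepted: 00, 01, 10, 11 | rejected: (none)
  Length 3: accepted: (none) | rejected: 000, 001, 010, 011, 100, 101, 110, 111
  Length 4: accepted: 0000, 0001, 0010, 0011, 0100, 0101, 0110, 0111, 1000, 1001, 1010, 1011, 1100, 1101, 1110, 1111 | rejected: (none)
Total: 21 string(s).

Final answer: ε, 00, 01, 10, 11, 0000, 0001, 0010, 0011, 0100, 0101, 0110, 0111, 1000, 1001, 1010, 1011, 1100, 1101, 1110, 1111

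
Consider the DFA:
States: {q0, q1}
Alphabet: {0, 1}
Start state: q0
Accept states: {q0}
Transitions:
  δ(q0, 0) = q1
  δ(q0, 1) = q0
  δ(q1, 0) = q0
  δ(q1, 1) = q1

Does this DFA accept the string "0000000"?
Processing string "0000000":
  q0 --0--> q1
  q1 --0--> q0
  q0 --0--> q1
  q1 --0--> q0
  q0 --0--> q1
  q1 --0--> q0
  q0 --0--> q1
Final state: q1
Accept states: {q0}
q1 is not an accept state, so the string is rejected.

Final answer: No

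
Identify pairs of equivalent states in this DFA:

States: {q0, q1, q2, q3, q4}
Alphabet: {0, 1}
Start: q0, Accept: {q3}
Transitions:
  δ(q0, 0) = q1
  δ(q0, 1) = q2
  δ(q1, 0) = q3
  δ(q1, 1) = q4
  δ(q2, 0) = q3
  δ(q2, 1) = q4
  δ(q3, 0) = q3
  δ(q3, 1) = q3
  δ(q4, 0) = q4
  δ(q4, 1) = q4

Using the table-filling algorithm:
Round 0 – mark pairs where exactly one state is accepting: (q0,q3), (q1,q3), (q2,q3), (q3,q4)
Round 1 – newly marked: (q0,q1) [on 0: q1 vs q3, already marked]; (q0,q2) [on 0: q1 vs q3, already marked]; (q1,q4) [on 0: q3 vs q4, already marked]; (q2,q4) [on 0: q3 vs q4, already marked]
Round 2 – newly marked: (q0,q4) [on 0: q1 vs q4, already marked]
No further pairs can be marked.
(q1, q2) unmarked: δ(q1,0)=q3, δ(q2,0)=q3; δ(q1,1)=q4, δ(q2,1)=q4 → equivalent
Equivalent pairs: (q1, q2)

Final answer: Equivalent pairs: (q1, q2)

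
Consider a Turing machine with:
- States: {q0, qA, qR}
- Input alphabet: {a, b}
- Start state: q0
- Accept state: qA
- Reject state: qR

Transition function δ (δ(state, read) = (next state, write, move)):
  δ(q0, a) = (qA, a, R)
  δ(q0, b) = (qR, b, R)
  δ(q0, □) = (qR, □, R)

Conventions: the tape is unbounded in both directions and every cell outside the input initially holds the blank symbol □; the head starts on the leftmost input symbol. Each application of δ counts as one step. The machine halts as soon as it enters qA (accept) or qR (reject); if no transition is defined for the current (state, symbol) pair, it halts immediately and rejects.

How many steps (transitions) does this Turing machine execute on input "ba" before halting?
Step 0: [q0]ba (head at position 0)
Step 1: δ(q0, b) = (qR, b, R)  ⊢  b[qR]a (head at position 1)
The machine is in qR, so it halts and rejects.
Number of transitions executed: 1.

Final answer: 1 steps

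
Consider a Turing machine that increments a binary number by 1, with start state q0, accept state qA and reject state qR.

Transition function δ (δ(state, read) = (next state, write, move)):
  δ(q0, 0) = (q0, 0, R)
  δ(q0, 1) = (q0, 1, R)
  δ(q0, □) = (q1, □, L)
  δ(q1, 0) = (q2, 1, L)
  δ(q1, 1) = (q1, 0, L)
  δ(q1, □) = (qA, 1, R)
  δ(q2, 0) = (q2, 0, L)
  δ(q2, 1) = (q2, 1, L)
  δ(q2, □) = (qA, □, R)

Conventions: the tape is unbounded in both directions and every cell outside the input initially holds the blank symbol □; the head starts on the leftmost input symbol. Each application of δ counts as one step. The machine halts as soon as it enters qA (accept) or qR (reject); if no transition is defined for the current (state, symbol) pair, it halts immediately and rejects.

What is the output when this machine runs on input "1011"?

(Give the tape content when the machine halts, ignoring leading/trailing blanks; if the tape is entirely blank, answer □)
Step 0: [q0]1011 (head at position 0)
Step 1: δ(q0, 1) = (q0, 1, R)  ⊢  1[q0]011 (head at position 1)
Step 2: δ(q0, 0) = (q0, 0, R)  ⊢  10[q0]11 (head at position 2)
Step 3: δ(q0, 1) = (q0, 1, R)  ⊢  101[q0]1 (head at position 3)
Step 4: δ(q0, 1) = (q0, 1, R)  ⊢  1011[q0]□ (head at position 4)
Step 5: δ(q0, □) = (q1, □, L)  ⊢  101[q1]1□ (head at position 3)
Step 6: δ(q1, 1) = (q1, 0, L)  ⊢  10[q1]10□ (head at position 2)
Step 7: δ(q1, 1) = (q1, 0, L)  ⊢  1[q1]000□ (head at position 1)
Step 8: δ(q1, 0) = (q2, 1, L)  ⊢  [q2]1100□ (head at position 0)
Step 9: δ(q2, 1) = (q2, 1, L)  ⊢  [q2]□1100□ (head at position -1)
Step 10: δ(q2, □) = (qA, □, R)  ⊢  □[qA]1100□ (head at position 0)
The machine is in qA, so it halts and accepts.
Tape content when halted (ignoring surrounding blanks): 1100

Final answer: Output: 1100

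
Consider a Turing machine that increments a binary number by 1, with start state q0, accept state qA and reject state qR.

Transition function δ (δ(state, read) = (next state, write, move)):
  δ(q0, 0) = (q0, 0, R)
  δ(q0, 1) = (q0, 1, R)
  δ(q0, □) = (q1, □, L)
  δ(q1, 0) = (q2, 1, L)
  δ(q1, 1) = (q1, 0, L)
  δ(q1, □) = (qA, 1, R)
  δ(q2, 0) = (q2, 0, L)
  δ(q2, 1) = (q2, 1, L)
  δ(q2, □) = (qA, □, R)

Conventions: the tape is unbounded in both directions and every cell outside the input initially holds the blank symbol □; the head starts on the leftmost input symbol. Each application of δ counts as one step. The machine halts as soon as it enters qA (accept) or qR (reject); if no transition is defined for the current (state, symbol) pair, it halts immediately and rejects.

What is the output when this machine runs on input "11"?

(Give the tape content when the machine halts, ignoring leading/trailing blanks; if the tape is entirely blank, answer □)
Step 0: [q0]11 (head at position 0)
Step 1: δ(q0, 1) = (q0, 1, R)  ⊢  1[q0]1 (head at position 1)
Step 2: δ(q0, 1) = (q0, 1, R)  ⊢  11[q0]□ (head at position 2)
Step 3: δ(q0, □) = (q1, □, L)  ⊢  1[q1]1□ (head at position 1)
Step 4: δ(q1, 1) = (q1, 0, L)  ⊢  [q1]10□ (head at position 0)
Step 5: δ(q1, 1) = (q1, 0, L)  ⊢  [q1]□00□ (head at position -1)
Step 6: δ(q1, □) = (qA, 1, R)  ⊢  1[qA]00□ (head at position 0)
The machine is in qA, so it halts and accepts.
Tape content when halted (ignoring surrounding blanks): 100

Final answer: Output: 100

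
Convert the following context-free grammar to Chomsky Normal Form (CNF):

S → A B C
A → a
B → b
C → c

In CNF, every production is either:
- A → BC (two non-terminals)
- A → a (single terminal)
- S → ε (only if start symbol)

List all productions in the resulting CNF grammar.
The grammar has no ε-productions or unit productions to eliminate.
A → a is already in CNF (single terminal) – keep it.
B → b is already in CNF (single terminal) – keep it.
C → c is already in CNF (single terminal) – keep it.
S → A B C has 3 symbols on the right: break it into binary productions S → A X0, X0 → B C.
Resulting CNF grammar (5 productions): A → a; B → b; C → c; S → A X0; X0 → B C

Final answer: A → a; B → b; C → c; S → A X0; X0 → B C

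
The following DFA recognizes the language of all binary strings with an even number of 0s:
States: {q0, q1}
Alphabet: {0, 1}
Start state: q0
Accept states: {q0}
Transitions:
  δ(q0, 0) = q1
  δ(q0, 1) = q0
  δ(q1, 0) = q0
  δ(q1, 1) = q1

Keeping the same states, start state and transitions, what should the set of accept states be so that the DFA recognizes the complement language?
The DFA is complete (every state has a transition on every symbol), so the complement
is recognized by the same DFA with accepting and non-accepting states swapped.
Original accept states: {q0}
Complement accept states = All states - Original accept states
= {q0, q1} - {q0}
= {q1}
Complement language: strings with an ODD number of 0s

Final answer: {q1}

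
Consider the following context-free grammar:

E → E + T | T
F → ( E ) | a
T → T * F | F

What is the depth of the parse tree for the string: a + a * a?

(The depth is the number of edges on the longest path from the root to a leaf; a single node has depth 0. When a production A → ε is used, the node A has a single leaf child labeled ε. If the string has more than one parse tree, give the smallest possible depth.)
The grammar is unambiguous; the parse tree of a + a * a is:
E → E + T at the root (depth 0).
  Left E (depth 1) → T (2) → F (3) → a (4).
  Right T (depth 1) → T * F; that T (2) → F (3) → a (4); F (2) → a (3).
The longest root-to-leaf paths have 4 edges.
Depth = 4.

Final answer: 4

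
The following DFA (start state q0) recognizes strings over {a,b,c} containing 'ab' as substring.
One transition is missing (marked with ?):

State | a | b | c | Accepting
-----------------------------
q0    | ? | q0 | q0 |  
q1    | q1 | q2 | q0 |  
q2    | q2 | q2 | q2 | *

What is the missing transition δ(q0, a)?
q1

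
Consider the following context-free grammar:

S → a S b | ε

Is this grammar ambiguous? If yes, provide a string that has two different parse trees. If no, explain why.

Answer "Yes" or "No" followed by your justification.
At every step exactly one production applies: if the remaining string to generate is non-empty it starts with a and ends with b, forcing S → a S b; if it is empty, S → ε is forced. Hence each string a^n b^n has exactly one derivation (S → a S b applied n times, then S → ε) and one parse tree.

Final answer: No - the grammar is unambiguous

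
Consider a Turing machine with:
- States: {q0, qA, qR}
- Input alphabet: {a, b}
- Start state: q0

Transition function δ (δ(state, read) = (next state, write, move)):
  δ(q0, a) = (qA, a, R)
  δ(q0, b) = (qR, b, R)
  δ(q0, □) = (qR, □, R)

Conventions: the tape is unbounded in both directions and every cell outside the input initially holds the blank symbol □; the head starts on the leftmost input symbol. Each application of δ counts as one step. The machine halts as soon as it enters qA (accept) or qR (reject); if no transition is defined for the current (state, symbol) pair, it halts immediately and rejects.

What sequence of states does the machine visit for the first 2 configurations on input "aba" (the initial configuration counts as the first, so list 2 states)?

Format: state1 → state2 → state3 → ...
Step 0: [q0]aba (head at position 0)
Step 1: δ(q0, a) = (qA, a, R)  ⊢  a[qA]ba (head at position 1)
Reading off the states of these 2 configurations: q0 → qA

Final answer: q0 → qA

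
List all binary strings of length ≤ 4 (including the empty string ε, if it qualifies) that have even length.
Checking every binary string of length 0 to 4:
  Length 0: accepted: ε | rejected: (none)
  Length 1: accepted: (none) | rejected: 0, 1
  Length 2: accepted: 00, 01, 10, 11 | rejected: (none)
  Length 3: accepted: (none) | rejected: 000, 001, 010, 011, 100, 101, 110, 111
  Length 4: accepted: 0000, 0001, 0010, 0011, 0100, 0101, 0110, 0111, 1000, 1001, 1010, 1011, 1100, 1101, 1110, 1111 | rejected: (none)
Total: 21 string(s).

Final answer: ε, 00, 01, 10, 11, 0000, 0001, 0010, 0011, 0100, 0101, 0110, 0111, 1000, 1001, 1010, 1011, 1100, 1101, 1110, 1111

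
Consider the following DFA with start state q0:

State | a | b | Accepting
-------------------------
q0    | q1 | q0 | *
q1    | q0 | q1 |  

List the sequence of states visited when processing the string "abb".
q0 → q1 → q1 → q1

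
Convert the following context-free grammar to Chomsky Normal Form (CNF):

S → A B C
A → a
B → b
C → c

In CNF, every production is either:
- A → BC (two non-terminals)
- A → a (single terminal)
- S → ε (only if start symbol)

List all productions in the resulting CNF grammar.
The grammar has no ε-productions or unit productions to eliminate.
A → a is already in CNF (single terminal) – keep it.
B → b is already in CNF (single terminal) – keep it.
C → c is already in CNF (single terminal) – keep it.
S → A B C has 3 symbols on the right: break it into binary productions S → A X0, X0 → B C.
Resulting CNF grammar (5 productions): A → a; B → b; C → c; S → A X0; X0 → B C

Final answer: A → a; B → b; C → c; S → A X0; X0 → B C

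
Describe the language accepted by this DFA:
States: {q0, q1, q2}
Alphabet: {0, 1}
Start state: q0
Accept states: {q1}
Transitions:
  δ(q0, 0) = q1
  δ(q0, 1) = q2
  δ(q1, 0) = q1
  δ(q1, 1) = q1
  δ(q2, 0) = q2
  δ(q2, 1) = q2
Analyzing the DFA structure:
Start state: q0
Accept states: {q1}
Interpreting what each state remembers (checking against the transitions):
  q0: nothing has been read yet
  q1: the first symbol was 0
  q2: the first symbol was 1 (trap state)
  δ(q0, 0): in q0 (nothing has been read yet), after reading 0 we have: the first symbol was 0 → q1
  δ(q0, 1): in q0 (nothing has been read yet), after reading 1 we have: the first symbol was 1 (trap state) → q2
  δ(q1, 0): in q1 (the first symbol was 0), after reading 0 we have: the first symbol was 0 → q1
  δ(q1, 1): in q1 (the first symbol was 0), after reading 1 we have: the first symbol was 0 → q1
  δ(q2, 0): in q2 (the first symbol was 1 (trap state)), after reading 0 we have: the first symbol was 1 (trap state) → q2
  δ(q2, 1): in q2 (the first symbol was 1 (trap state)), after reading 1 we have: the first symbol was 1 (trap state) → q2
A string is accepted iff it ends in {q1}, i.e. the first symbol was 0.
Language: All binary strings starting with 0

Final answer: All binary strings starting with 0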